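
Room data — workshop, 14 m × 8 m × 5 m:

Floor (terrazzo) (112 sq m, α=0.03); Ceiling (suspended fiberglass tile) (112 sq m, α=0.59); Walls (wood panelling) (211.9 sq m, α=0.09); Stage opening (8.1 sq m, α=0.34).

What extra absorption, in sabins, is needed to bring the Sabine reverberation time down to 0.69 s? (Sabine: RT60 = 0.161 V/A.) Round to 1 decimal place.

Equivalent absorption area: A₁ = 112·0.03 + 112·0.59 + 211.9·0.09 + 8.1·0.34 = 91.265 sq m.
For T = 0.69 s, need A₂ = 0.161·V/T = 0.161·560/0.69 = 130.667 sabins.
ΔA = A₂ − A₁ = 130.667 − 91.265 = 39.4 sabins.

39.4 sabins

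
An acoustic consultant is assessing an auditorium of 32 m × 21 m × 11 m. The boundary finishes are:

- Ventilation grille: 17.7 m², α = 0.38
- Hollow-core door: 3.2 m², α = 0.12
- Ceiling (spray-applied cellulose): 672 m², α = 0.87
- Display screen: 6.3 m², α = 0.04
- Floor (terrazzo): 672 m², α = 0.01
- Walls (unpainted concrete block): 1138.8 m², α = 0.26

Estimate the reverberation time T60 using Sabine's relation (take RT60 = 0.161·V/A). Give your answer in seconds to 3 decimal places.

1.330 s

A = Σ Sᵢαᵢ = 17.7×0.38 + 3.2×0.12 + 672×0.87 + 6.3×0.04 + 672×0.01 + 1138.8×0.26 = 894.810 sabins.
V = 32·21·11 = 7392 m³.
RT60 = 0.161 · V / A = 0.161 × 7392 / 894.810 = 1.330 s.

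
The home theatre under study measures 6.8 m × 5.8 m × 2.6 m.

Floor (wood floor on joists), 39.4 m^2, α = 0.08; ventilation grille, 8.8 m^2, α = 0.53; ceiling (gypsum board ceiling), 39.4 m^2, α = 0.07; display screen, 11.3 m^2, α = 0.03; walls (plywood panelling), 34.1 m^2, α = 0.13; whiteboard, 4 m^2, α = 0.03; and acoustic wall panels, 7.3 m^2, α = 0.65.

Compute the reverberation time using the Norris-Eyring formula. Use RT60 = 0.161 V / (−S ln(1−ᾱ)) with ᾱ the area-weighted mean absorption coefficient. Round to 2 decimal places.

0.76 seconds

Total surface area S = 39.4 + 8.8 + 39.4 + 11.3 + 34.1 + 4 + 7.3 = 144.3 m^2.
Σ(Sᵢαᵢ) = 39.4×0.08 + 8.8×0.53 + 39.4×0.07 + 11.3×0.03 + 34.1×0.13 + 4×0.03 + 7.3×0.65 = 20.211.
Mean coefficient ᾱ = A/S = 0.1401.
Eyring denominator: −S ln(1−ᾱ) = 21.781.
V = 6.8 × 5.8 × 2.6 = 102.544 m³.
T = 0.161·V/[−S·ln(1−ᾱ)] = 0.161·102.544/21.781 = 0.76 s.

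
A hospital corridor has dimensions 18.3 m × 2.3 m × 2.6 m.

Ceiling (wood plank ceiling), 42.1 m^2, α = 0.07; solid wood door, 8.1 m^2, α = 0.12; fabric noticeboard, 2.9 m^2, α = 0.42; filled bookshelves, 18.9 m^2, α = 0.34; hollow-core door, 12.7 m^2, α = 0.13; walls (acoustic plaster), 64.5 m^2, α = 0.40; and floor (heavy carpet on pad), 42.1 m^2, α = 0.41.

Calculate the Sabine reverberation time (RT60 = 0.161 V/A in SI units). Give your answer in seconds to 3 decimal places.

0.313 sec

Equivalent absorption area: A = 42.1×0.07 + 8.1×0.12 + 2.9×0.42 + 18.9×0.34 + 12.7×0.13 + 64.5×0.40 + 42.1×0.41 = 56.275 m^2.
V = 18.3·2.3·2.6 = 109.434 m³.
Sabine: RT60 = 0.161 × 109.434 / 56.275 = 0.313 s.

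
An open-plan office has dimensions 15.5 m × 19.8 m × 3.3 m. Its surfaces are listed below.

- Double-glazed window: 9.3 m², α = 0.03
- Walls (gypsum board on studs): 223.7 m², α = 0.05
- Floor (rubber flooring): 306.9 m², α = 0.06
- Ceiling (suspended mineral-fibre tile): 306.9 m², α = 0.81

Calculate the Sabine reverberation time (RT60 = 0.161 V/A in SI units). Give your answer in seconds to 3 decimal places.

Equivalent absorption area: A = 9.3*0.03 + 223.7*0.05 + 306.9*0.06 + 306.9*0.81 = 278.467 m².
Room volume: 1012.77 m³.
Sabine: RT60 = 0.161 × 1012.77 / 278.467 = 0.586 s.

0.586 s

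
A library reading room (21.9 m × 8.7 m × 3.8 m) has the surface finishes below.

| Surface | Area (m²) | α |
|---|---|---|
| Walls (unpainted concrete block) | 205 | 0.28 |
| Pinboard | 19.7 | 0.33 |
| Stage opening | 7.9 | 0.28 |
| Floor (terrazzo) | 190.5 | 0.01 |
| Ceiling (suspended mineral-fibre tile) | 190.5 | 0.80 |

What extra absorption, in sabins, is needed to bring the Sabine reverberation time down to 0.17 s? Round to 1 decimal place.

Equivalent absorption area: A₁ = 205×0.28 + 19.7×0.33 + 7.9×0.28 + 190.5×0.01 + 190.5×0.80 = 220.418 m².
V = 724.014 m³. Required absorption A₂ = 0.161 × 724.014 / 0.17 = 685.684 sabins.
Additional absorption ΔA = 685.684 − 220.418 = 465.3 sabins.

465.3 sabins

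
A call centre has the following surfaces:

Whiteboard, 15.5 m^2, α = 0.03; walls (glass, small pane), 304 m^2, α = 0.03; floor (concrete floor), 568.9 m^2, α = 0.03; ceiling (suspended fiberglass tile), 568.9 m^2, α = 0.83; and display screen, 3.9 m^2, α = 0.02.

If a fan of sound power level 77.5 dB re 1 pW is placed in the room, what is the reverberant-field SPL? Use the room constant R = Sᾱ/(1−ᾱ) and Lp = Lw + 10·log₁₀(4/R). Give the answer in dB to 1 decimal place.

Σ(Sᵢαᵢ) = 15.5·0.03 + 304·0.03 + 568.9·0.03 + 568.9·0.83 + 3.9·0.02 = 498.917; total area S = 1461.2 m^2.
ᾱ = 0.3414, so room constant R = A/(1−ᾱ) = 757.542 m^2.
Lp = 77.5 + 10·log₁₀(4/757.542) = 77.5 + (-22.77) = 54.7 dB.

54.7 dB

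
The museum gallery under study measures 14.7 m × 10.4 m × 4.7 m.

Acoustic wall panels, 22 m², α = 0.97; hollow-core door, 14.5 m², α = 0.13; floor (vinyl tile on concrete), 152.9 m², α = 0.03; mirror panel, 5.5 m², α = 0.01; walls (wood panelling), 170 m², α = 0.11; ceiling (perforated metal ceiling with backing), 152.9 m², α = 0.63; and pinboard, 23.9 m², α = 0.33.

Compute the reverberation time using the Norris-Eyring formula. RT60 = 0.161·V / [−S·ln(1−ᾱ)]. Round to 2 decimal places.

0.65 s

S = Σ Sᵢ = 541.7 m².
Absorption A = 22×0.97 + 14.5×0.13 + 152.9×0.03 + 5.5×0.01 + 170×0.11 + 152.9×0.63 + 23.9×0.33 = 150.781 sabins.
Mean coefficient ᾱ = A/S = 0.2783.
−S·ln(1−ᾱ) = −541.7 × ln(1 − 0.2783) = 176.673.
V = 14.7 × 10.4 × 4.7 = 718.536 m³.
RT60 = 0.161 × 718.536 / 176.673 = 0.65 s.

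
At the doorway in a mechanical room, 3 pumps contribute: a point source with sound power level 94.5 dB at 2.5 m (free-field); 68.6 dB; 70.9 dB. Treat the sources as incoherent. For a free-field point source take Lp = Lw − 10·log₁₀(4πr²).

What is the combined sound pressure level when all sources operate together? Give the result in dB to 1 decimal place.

Source at 2.5 m: Lp = 94.5 − 10·log₁₀(4π·2.5²) = 94.5 − 10·log₁₀(78.540) = 75.5 dB.
Σ 10^(Lᵢ/10) = 5.503e+07.
L_total = 10·log₁₀(5.503e+07) = 77.4 dB.

77.4 dB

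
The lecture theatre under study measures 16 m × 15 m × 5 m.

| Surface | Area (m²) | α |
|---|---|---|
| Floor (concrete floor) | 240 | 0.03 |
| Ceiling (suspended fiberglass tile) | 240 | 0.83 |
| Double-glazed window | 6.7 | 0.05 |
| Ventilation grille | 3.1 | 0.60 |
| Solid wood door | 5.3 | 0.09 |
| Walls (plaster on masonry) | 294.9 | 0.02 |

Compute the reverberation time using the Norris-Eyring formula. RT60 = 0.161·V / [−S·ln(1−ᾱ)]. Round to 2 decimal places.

Total surface area S = 240 + 240 + 6.7 + 3.1 + 5.3 + 294.9 = 790.0 m².
Absorption A = 240·0.03 + 240·0.83 + 6.7·0.05 + 3.1·0.60 + 5.3·0.09 + 294.9·0.02 = 214.970 sabins.
ᾱ = 214.970 / 790.0 = 0.2721.
Eyring denominator: −S ln(1−ᾱ) = 250.897.
V = 16 × 15 × 5 = 1200 m³.
T = 0.161·V/[−S·ln(1−ᾱ)] = 0.161·1200/250.897 = 0.77 s.

0.77 seconds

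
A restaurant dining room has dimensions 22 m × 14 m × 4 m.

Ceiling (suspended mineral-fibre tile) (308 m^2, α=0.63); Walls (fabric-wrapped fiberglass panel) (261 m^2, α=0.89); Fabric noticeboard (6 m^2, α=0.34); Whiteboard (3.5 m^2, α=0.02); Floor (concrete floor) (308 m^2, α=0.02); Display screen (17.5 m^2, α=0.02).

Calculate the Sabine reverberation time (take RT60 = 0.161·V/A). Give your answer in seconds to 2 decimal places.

0.46 s

Total absorption A = 308*0.63 + 261*0.89 + 6*0.34 + 3.5*0.02 + 308*0.02 + 17.5*0.02
  = 194.040 + 232.290 + 2.040 + 0.070 + 6.160 + 0.350 = 434.950 m^2 sabins.
Volume V = 22 × 14 × 4 = 1232 m³.
Sabine: RT60 = 0.161 × 1232 / 434.950 = 0.46 s.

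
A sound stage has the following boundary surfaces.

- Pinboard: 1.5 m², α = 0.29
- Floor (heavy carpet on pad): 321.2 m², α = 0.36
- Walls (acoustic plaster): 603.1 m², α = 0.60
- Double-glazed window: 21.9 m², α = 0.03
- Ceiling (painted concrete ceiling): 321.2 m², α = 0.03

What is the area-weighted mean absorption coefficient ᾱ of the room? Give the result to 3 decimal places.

S = Σ Sᵢ = 1.5 + 321.2 + 603.1 + 21.9 + 321.2 = 1268.9 m².
A = 1.5·0.29 + 321.2·0.36 + 603.1·0.60 + 21.9·0.03 + 321.2·0.03 = 488.220 sabins.
ᾱ = 488.220 / 1268.9 = 0.385.

0.385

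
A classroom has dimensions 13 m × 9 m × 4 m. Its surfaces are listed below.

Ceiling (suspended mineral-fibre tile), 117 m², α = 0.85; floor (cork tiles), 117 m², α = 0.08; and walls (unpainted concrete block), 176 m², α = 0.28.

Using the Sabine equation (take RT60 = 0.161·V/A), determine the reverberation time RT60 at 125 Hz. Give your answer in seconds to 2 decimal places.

0.48 sec

A = Σ Sᵢαᵢ = 117×0.85 + 117×0.08 + 176×0.28 = 158.090 sabins.
Volume V = 13 × 9 × 4 = 468 m³.
T = 0.161 V/A = 0.161·468/158.090 = 0.48 s.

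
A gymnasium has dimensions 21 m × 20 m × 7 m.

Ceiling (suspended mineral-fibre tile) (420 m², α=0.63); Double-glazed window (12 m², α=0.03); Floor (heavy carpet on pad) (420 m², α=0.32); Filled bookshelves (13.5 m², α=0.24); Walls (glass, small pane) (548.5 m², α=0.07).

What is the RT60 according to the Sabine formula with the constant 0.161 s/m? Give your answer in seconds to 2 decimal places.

1.07 s

Summing Sᵢαᵢ: 264.600 + 0.360 + 134.400 + 3.240 + 38.395 → A = 440.995 sabins.
V = 21·20·7 = 2940 m³.
RT60 = 0.161 · V / A = 0.161 × 2940 / 440.995 = 1.07 s.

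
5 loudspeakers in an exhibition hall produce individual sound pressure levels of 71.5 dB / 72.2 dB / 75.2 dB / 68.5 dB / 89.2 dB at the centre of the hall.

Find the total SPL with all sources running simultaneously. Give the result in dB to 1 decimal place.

89.6 dB

Converting to relative power and adding: 10^(71.5/10) + 10^(72.2/10) + 10^(75.2/10) + 10^(68.5/10) + 10^(89.2/10) = 9.027e+08.
Combined level = 10 log₁₀(9.027e+08) = 89.6 dB.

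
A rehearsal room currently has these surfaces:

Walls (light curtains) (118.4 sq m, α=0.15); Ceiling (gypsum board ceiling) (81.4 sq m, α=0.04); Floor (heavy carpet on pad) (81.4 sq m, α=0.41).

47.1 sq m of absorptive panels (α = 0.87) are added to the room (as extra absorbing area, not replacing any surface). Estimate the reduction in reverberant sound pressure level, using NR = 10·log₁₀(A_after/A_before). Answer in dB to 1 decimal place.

Summing Sᵢαᵢ: 17.760 + 3.256 + 33.374 → A_before = 54.390 sabins.
Added absorption = 47.1 × 0.87 = 40.977 sabins.
A_after = 54.390 + 40.977 = 95.367 sabins.
NR = 10·log₁₀(95.367/54.390) = 2.4 dB.

2.4 dB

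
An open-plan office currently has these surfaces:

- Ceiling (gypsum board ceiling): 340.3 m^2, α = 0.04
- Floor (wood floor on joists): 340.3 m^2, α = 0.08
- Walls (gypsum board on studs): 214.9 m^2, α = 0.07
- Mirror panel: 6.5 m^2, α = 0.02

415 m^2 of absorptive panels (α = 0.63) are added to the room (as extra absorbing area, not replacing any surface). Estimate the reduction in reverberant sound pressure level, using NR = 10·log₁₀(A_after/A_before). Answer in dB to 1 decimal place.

7.5 dB

Total absorption A_before = 340.3×0.04 + 340.3×0.08 + 214.9×0.07 + 6.5×0.02
  = 13.612 + 27.224 + 15.043 + 0.130 = 56.009 m^2 sabins.
Treatment contributes 415·0.63 = 261.450 sabins.
New total A_after = 317.459 sabins.
NR = 10·log₁₀(317.459/56.009) = 7.5 dB.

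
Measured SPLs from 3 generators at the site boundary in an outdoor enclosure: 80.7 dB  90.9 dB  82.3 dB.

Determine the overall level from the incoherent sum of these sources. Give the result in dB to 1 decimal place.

91.8 dB

Converting to relative power and adding: 10^(80.7/10) + 10^(90.9/10) + 10^(82.3/10) = 1.518e+09.
Back to dB: 10·log₁₀ Σ = 91.8 dB.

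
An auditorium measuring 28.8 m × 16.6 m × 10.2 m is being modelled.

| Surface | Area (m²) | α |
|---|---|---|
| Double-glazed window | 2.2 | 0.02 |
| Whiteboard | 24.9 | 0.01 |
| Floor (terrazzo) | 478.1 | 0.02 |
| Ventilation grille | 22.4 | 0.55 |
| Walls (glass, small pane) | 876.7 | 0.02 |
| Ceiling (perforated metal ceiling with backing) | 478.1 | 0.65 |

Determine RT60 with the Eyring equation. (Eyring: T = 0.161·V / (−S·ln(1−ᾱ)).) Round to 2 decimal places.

2.02 s

S = Σ Sᵢ = 1882.4 m².
Σ(Sᵢαᵢ) = 2.2×0.02 + 24.9×0.01 + 478.1×0.02 + 22.4×0.55 + 876.7×0.02 + 478.1×0.65 = 350.474.
Mean coefficient ᾱ = A/S = 0.1862.
−S·ln(1−ᾱ) = −1882.4 × ln(1 − 0.1862) = 387.851.
V = 28.8 × 16.6 × 10.2 = 4876.416 m³.
RT60 = 0.161 × 4876.416 / 387.851 = 2.02 s.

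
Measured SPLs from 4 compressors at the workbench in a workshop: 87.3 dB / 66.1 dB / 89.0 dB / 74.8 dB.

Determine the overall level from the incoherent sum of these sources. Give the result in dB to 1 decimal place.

Converting to relative power and adding: 10^(87.3/10) + 10^(66.1/10) + 10^(89.0/10) + 10^(74.8/10) = 1.366e+09.
Combined level = 10 log₁₀(1.366e+09) = 91.4 dB.

91.4 dB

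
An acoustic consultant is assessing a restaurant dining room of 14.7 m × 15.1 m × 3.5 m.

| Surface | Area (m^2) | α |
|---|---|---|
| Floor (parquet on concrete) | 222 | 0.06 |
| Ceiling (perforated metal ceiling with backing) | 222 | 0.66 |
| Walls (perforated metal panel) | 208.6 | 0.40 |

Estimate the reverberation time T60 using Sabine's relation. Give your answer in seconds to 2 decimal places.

0.51 s

A = Σ Sᵢαᵢ = 222·0.06 + 222·0.66 + 208.6·0.40 = 243.280 sabins.
V = 14.7·15.1·3.5 = 776.895 m³.
Sabine: RT60 = 0.161 × 776.895 / 243.280 = 0.51 s.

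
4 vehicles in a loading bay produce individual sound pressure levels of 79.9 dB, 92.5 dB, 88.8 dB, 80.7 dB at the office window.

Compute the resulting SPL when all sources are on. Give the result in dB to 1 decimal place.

Sum in the linear (power) domain: Σ 10^(Lᵢ/10) = 10^(79.9/10) + 10^(92.5/10) + 10^(88.8/10) + 10^(80.7/10) = 2.752e+09.
Back to dB: 10·log₁₀ Σ = 94.4 dB.

94.4 dB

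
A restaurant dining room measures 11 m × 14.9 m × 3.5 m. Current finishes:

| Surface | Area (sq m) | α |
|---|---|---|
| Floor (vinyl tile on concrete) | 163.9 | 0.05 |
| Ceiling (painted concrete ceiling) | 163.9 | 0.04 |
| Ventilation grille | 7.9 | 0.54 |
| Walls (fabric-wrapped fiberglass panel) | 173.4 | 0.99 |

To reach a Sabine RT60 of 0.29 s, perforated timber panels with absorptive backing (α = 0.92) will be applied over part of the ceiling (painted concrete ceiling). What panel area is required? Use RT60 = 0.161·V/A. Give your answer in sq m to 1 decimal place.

145.2

Total absorption A₁ = 163.9·0.05 + 163.9·0.04 + 7.9·0.54 + 173.4·0.99
  = 8.195 + 6.556 + 4.266 + 171.666 = 190.683 sq m sabins.
Required A₂ = 0.161·573.65/0.29 = 318.475 sabins.
Absorption to add: 318.475 − 190.683 = 127.792 sabins.
Each sq m of panel replacing the ceiling (painted concrete ceiling) adds (0.92 − 0.04) = 0.88 sabins.
Panel area = 127.792 / 0.88 = 145.2 sq m.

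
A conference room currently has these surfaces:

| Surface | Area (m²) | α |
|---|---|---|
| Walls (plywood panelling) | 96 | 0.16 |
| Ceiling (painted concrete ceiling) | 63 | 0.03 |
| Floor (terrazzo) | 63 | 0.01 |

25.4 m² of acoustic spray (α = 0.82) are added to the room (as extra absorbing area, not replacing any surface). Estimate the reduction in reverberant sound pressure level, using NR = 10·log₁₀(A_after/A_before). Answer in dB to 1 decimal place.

3.4 dB

Total absorption A_before = 96·0.16 + 63·0.03 + 63·0.01
  = 15.360 + 1.890 + 0.630 = 17.880 m² sabins.
Added absorption = 25.4 × 0.82 = 20.828 sabins.
A_after = 17.880 + 20.828 = 38.708 sabins.
Reduction = 10 log₁₀(A_after/A_before) = 10 log₁₀(2.1649) = 3.4 dB.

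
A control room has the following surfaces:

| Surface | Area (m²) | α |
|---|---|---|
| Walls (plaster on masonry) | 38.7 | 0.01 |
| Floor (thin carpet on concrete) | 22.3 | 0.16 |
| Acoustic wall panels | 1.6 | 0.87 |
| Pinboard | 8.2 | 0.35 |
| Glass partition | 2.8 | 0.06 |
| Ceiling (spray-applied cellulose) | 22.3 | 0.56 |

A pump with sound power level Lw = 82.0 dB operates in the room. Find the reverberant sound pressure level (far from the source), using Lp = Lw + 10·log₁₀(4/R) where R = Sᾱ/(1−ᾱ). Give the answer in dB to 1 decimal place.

73.8 dB

A = 20.873 sabins; S = 95.9 m².
ᾱ = 20.873/95.9 = 0.2177; R = Sᾱ/(1−ᾱ) = 20.873/(1−0.2177) = 26.682 m².
Lp = Lw + 10 log₁₀(4/R) = 82.0 -8.24 = 73.8 dB.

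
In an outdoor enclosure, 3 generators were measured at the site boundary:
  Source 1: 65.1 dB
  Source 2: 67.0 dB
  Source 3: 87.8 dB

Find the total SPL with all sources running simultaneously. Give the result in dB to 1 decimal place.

87.9 dB

Sum in the linear (power) domain: Σ 10^(Lᵢ/10) = 10^(65.1/10) + 10^(67.0/10) + 10^(87.8/10) = 6.108e+08.
Combined level = 10 log₁₀(6.108e+08) = 87.9 dB.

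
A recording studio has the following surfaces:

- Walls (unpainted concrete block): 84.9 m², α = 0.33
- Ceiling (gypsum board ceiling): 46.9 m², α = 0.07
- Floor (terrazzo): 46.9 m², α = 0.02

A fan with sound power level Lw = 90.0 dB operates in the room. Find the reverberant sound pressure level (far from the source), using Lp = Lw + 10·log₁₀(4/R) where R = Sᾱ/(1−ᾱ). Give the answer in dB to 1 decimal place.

Σ(Sᵢαᵢ) = 84.9·0.33 + 46.9·0.07 + 46.9·0.02 = 32.238; total area S = 178.7 m².
ᾱ = 0.1804, so room constant R = A/(1−ᾱ) = 39.334 m².
Lp = 90.0 + 10·log₁₀(4/39.334) = 90.0 + (-9.93) = 80.1 dB.

80.1 dB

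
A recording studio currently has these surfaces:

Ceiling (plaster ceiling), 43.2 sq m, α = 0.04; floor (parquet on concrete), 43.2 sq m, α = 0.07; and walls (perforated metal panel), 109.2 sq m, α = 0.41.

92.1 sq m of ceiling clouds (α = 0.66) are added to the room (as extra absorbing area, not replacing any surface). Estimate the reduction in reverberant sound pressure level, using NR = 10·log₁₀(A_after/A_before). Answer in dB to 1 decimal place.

A_before = Σ Sᵢαᵢ = 43.2·0.04 + 43.2·0.07 + 109.2·0.41 = 49.524 sabins.
Added absorption = 92.1 × 0.66 = 60.786 sabins.
New total A_after = 110.310 sabins.
NR = 10·log₁₀(110.310/49.524) = 3.5 dB.

3.5 dB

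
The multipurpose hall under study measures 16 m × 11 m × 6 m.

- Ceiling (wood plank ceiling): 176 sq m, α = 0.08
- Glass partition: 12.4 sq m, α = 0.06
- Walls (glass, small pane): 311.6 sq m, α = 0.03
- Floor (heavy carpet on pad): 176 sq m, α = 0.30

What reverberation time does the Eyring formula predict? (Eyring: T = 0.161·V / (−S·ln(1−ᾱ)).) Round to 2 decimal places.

2.08 s

S = Σ Sᵢ = 676.0 sq m.
Absorption A = 176×0.08 + 12.4×0.06 + 311.6×0.03 + 176×0.30 = 76.972 sabins.
ᾱ = 76.972 / 676.0 = 0.1139.
−S·ln(1−ᾱ) = −676.0 × ln(1 − 0.1139) = 81.746.
V = 16 × 11 × 6 = 1056 m³.
T = 0.161·V/[−S·ln(1−ᾱ)] = 0.161·1056/81.746 = 2.08 s.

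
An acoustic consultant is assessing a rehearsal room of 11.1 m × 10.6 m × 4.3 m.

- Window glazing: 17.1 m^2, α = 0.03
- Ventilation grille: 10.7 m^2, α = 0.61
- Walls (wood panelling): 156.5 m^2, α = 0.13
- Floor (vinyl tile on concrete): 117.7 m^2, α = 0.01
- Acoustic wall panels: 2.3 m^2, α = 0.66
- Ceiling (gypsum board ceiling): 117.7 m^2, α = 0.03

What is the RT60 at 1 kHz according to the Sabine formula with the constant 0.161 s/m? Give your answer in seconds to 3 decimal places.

2.423 s

A = Σ Sᵢαᵢ = 17.1×0.03 + 10.7×0.61 + 156.5×0.13 + 117.7×0.01 + 2.3×0.66 + 117.7×0.03 = 33.611 sabins.
V = 11.1·10.6·4.3 = 505.938 m³.
T = 0.161 V/A = 0.161·505.938/33.611 = 2.423 s.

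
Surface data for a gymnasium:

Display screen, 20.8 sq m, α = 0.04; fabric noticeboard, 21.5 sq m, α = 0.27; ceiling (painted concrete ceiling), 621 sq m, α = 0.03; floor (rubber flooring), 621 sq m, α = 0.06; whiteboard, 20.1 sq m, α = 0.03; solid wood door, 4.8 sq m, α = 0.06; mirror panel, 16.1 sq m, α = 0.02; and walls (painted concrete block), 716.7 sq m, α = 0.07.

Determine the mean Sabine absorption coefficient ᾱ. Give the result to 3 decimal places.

Total surface area S = 2042.0 sq m.
A = 20.8×0.04 + 21.5×0.27 + 621×0.03 + 621×0.06 + 20.1×0.03 + 4.8×0.06 + 16.1×0.02 + 716.7×0.07 = 113.909 sabins.
ᾱ = A/S = 0.056.

0.056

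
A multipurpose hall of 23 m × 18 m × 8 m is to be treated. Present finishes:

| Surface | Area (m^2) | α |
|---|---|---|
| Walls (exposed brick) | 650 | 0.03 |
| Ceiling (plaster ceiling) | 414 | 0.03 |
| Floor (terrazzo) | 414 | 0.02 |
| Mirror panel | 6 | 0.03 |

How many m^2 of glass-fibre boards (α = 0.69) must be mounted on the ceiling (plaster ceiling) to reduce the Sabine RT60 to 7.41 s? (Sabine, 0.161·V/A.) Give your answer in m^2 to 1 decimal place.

Summing Sᵢαᵢ: 19.500 + 12.420 + 8.280 + 0.180 → A₁ = 40.380 sabins.
V = 3312 m³. Target absorption A₂ = 0.161 × 3312 / 7.41 = 71.961 sabins.
ΔA needed = 71.961 − 40.380 = 31.581 sabins.
Net gain per m^2: Δα = 0.69 − 0.03 = 0.66.
Area = ΔA/Δα = 31.581/0.66 = 47.9 m^2.

47.9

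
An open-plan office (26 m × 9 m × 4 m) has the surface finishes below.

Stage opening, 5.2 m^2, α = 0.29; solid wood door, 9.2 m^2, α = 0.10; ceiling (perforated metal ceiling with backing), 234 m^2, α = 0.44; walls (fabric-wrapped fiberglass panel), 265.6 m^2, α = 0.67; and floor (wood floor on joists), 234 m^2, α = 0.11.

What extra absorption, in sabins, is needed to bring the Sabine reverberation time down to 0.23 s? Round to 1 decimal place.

Summing Sᵢαᵢ: 1.508 + 0.920 + 102.960 + 177.952 + 25.740 → A₁ = 309.080 sabins.
Target A₂ = 0.161·936/0.23 = 655.200 sabins (V = 936 m³).
Additional absorption ΔA = 655.200 − 309.080 = 346.1 sabins.

346.1 sabins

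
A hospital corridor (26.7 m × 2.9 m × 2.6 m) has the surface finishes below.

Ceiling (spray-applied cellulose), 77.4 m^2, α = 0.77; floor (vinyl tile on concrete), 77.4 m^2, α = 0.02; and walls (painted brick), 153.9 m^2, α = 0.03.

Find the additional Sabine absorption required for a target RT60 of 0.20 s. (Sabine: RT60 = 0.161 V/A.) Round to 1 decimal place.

96.3 sabins

Total absorption A₁ = 77.4*0.77 + 77.4*0.02 + 153.9*0.03
  = 59.598 + 1.548 + 4.617 = 65.763 m^2 sabins.
For T = 0.20 s, need A₂ = 0.161·V/T = 0.161·201.318/0.20 = 162.061 sabins.
Shortfall: 162.061 − 65.763 = 96.3 sabins.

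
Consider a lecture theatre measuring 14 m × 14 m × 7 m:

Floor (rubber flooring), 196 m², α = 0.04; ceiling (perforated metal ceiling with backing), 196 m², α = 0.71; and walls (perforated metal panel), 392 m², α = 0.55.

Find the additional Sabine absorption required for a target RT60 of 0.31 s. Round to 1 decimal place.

350.0 sabins

Equivalent absorption area: A₁ = 196·0.04 + 196·0.71 + 392·0.55 = 362.600 m².
V = 1372 m³. Required absorption A₂ = 0.161 × 1372 / 0.31 = 712.555 sabins.
Additional absorption ΔA = 712.555 − 362.600 = 350.0 sabins.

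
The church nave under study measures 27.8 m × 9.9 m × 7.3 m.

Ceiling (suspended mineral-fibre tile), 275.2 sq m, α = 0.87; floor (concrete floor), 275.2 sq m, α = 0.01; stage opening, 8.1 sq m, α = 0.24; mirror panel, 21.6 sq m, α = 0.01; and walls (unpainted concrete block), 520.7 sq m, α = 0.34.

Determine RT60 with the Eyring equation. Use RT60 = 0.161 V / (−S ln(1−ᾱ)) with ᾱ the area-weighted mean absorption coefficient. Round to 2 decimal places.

0.61 seconds

Total surface area S = 275.2 + 275.2 + 8.1 + 21.6 + 520.7 = 1100.8 sq m.
Σ(Sᵢαᵢ) = 275.2×0.87 + 275.2×0.01 + 8.1×0.24 + 21.6×0.01 + 520.7×0.34 = 421.374.
ᾱ = 421.374 / 1100.8 = 0.3828.
Eyring denominator: −S ln(1−ᾱ) = 531.204.
V = 27.8 × 9.9 × 7.3 = 2009.106 m³.
RT60 = 0.161 × 2009.106 / 531.204 = 0.61 s.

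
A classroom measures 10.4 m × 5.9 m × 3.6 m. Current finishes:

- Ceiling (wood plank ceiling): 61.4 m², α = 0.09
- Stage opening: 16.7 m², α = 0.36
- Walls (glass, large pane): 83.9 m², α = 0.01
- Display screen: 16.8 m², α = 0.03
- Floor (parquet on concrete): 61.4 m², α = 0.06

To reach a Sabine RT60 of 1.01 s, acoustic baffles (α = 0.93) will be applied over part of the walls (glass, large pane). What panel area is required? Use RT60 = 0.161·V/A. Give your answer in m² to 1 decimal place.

20.3

Equivalent absorption area: A₁ = 61.4*0.09 + 16.7*0.36 + 83.9*0.01 + 16.8*0.03 + 61.4*0.06 = 16.565 m².
Required A₂ = 0.161·220.896/1.01 = 35.212 sabins.
Absorption to add: 35.212 − 16.565 = 18.647 sabins.
Net gain per m²: Δα = 0.93 − 0.01 = 0.92.
Panel area = 18.647 / 0.92 = 20.3 m².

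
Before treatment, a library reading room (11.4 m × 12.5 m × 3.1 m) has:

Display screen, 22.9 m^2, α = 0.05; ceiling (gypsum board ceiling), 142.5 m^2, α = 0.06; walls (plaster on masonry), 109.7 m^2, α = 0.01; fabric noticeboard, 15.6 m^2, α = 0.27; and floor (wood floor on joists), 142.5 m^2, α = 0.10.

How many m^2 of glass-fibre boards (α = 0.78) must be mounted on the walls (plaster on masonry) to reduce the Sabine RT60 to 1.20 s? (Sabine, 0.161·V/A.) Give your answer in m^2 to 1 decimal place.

A₁ = Σ Sᵢαᵢ = 22.9·0.05 + 142.5·0.06 + 109.7·0.01 + 15.6·0.27 + 142.5·0.10 = 29.254 sabins.
V = 441.75 m³. Target absorption A₂ = 0.161 × 441.75 / 1.20 = 59.268 sabins.
Absorption to add: 59.268 − 29.254 = 30.014 sabins.
Each m^2 of panel replacing the walls (plaster on masonry) adds (0.78 − 0.01) = 0.77 sabins.
Panel area = 30.014 / 0.77 = 39.0 m^2.

39.0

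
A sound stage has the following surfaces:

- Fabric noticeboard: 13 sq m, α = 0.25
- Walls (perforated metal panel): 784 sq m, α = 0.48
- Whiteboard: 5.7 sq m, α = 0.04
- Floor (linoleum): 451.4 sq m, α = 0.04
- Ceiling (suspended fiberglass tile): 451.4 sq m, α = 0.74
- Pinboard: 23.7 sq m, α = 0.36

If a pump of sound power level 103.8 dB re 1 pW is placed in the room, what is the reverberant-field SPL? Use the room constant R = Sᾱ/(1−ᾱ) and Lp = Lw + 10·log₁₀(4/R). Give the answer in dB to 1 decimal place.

78.7 dB

Σ(Sᵢαᵢ) = 13×0.25 + 784×0.48 + 5.7×0.04 + 451.4×0.04 + 451.4×0.74 + 23.7×0.36 = 740.422; total area S = 1729.2 sq m.
ᾱ = 740.422/1729.2 = 0.4282; R = Sᾱ/(1−ᾱ) = 740.422/(1−0.4282) = 1294.897 sq m.
Lp = 103.8 + 10·log₁₀(4/1294.897) = 103.8 + (-25.10) = 78.7 dB.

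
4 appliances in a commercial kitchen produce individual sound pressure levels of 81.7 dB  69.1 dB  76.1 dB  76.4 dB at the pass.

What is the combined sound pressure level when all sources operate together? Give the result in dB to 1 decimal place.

Converting to relative power and adding: 10^(81.7/10) + 10^(69.1/10) + 10^(76.1/10) + 10^(76.4/10) = 2.404e+08.
Combined level = 10 log₁₀(2.404e+08) = 83.8 dB.

83.8 dB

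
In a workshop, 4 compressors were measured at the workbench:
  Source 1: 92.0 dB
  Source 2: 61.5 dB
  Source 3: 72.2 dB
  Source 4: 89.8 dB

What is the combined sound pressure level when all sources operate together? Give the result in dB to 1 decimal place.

94.1 dB

Converting to relative power and adding: 10^(92.0/10) + 10^(61.5/10) + 10^(72.2/10) + 10^(89.8/10) = 2.558e+09.
Combined level = 10 log₁₀(2.558e+09) = 94.1 dB.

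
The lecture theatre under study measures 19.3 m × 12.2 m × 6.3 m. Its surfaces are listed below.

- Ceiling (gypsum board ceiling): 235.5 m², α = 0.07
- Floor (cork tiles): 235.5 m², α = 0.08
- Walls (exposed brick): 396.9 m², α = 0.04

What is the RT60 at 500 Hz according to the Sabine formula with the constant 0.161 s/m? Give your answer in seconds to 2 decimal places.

4.66 sec

A = Σ Sᵢαᵢ = 235.5*0.07 + 235.5*0.08 + 396.9*0.04 = 51.201 sabins.
V = 19.3·12.2·6.3 = 1483.398 m³.
Sabine: RT60 = 0.161 × 1483.398 / 51.201 = 4.66 s.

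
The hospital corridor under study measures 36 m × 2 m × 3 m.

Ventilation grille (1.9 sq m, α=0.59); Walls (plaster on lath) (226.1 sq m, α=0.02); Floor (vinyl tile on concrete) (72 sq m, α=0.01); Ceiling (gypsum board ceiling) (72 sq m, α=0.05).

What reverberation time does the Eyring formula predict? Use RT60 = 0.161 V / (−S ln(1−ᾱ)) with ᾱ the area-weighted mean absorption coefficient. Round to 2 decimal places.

3.44 sec

S = Σ Sᵢ = 372.0 sq m.
Σ(Sᵢαᵢ) = 1.9·0.59 + 226.1·0.02 + 72·0.01 + 72·0.05 = 9.963.
Mean coefficient ᾱ = A/S = 0.0268.
Eyring denominator: −S ln(1−ᾱ) = 10.106.
V = 36 × 2 × 3 = 216 m³.
T = 0.161·V/[−S·ln(1−ᾱ)] = 0.161·216/10.106 = 3.44 s.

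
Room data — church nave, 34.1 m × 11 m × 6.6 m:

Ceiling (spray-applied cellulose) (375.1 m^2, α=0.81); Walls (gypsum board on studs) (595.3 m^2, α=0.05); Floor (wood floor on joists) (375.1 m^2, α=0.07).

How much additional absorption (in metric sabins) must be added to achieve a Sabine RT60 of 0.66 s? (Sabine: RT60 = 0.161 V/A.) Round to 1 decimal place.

Summing Sᵢαᵢ: 303.831 + 29.765 + 26.257 → A₁ = 359.853 sabins.
Target A₂ = 0.161·2475.66/0.66 = 603.911 sabins (V = 2475.66 m³).
Shortfall: 603.911 − 359.853 = 244.1 sabins.

244.1 sabins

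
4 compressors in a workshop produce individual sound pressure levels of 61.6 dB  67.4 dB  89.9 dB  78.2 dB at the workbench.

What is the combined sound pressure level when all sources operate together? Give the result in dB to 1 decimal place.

90.2 dB

Sum in the linear (power) domain: Σ 10^(Lᵢ/10) = 10^(61.6/10) + 10^(67.4/10) + 10^(89.9/10) + 10^(78.2/10) = 1.05e+09.
Back to dB: 10·log₁₀ Σ = 90.2 dB.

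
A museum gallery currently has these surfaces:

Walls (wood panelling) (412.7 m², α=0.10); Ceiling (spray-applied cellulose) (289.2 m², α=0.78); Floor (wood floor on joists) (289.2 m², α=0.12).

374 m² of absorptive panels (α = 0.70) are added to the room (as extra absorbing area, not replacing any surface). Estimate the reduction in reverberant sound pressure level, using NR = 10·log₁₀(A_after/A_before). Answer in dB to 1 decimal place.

Summing Sᵢαᵢ: 41.270 + 225.576 + 34.704 → A_before = 301.550 sabins.
Treatment contributes 374·0.70 = 261.800 sabins.
New total A_after = 563.350 sabins.
Reduction = 10 log₁₀(A_after/A_before) = 10 log₁₀(1.8682) = 2.7 dB.

2.7 dB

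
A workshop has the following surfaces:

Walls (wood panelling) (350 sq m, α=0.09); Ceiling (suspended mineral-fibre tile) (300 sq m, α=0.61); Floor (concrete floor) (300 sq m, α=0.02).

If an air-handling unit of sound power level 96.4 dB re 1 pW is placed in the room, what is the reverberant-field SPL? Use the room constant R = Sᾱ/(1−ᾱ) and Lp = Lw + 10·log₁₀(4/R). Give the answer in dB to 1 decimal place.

Σ(Sᵢαᵢ) = 350×0.09 + 300×0.61 + 300×0.02 = 220.500; total area S = 950.0 sq m.
ᾱ = 0.2321, so room constant R = A/(1−ᾱ) = 287.147 sq m.
Lp = 96.4 + 10·log₁₀(4/287.147) = 96.4 + (-18.56) = 77.8 dB.

77.8 dB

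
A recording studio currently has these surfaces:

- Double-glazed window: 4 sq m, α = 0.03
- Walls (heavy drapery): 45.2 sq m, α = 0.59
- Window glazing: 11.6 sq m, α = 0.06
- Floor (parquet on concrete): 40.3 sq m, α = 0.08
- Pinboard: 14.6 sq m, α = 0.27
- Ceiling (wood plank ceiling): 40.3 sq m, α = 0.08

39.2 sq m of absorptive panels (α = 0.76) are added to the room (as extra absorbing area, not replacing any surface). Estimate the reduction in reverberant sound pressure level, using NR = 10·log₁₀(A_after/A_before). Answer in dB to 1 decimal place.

2.5 dB

Equivalent absorption area: A_before = 4·0.03 + 45.2·0.59 + 11.6·0.06 + 40.3·0.08 + 14.6·0.27 + 40.3·0.08 = 37.874 sq m.
Treatment contributes 39.2·0.76 = 29.792 sabins.
New total A_after = 67.666 sabins.
Reduction = 10 log₁₀(A_after/A_before) = 10 log₁₀(1.7866) = 2.5 dB.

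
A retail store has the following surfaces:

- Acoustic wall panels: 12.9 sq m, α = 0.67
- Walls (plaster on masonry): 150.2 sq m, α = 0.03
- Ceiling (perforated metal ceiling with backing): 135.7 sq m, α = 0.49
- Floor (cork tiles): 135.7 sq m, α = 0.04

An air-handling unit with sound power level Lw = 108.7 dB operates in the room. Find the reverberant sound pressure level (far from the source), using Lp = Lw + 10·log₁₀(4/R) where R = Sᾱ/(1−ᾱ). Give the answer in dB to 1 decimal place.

94.5 dB

A = 85.070 sabins; S = 434.5 sq m.
ᾱ = 0.1958, so room constant R = A/(1−ᾱ) = 105.782 sq m.
Lp = 108.7 + 10·log₁₀(4/105.782) = 108.7 + (-14.22) = 94.5 dB.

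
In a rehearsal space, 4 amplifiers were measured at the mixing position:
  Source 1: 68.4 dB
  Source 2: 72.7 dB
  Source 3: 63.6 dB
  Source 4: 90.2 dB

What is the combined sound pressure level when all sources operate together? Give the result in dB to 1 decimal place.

90.3 dB

Sum in the linear (power) domain: Σ 10^(Lᵢ/10) = 10^(68.4/10) + 10^(72.7/10) + 10^(63.6/10) + 10^(90.2/10) = 1.075e+09.
Back to dB: 10·log₁₀ Σ = 90.3 dB.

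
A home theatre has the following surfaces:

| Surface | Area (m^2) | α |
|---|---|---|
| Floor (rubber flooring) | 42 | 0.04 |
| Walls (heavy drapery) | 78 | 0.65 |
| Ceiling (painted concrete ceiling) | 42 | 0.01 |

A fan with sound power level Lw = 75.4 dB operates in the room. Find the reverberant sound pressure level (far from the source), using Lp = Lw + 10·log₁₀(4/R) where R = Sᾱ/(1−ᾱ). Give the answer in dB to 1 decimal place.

A = 52.800 sabins; S = 162.0 m^2.
ᾱ = 52.800/162.0 = 0.3259; R = Sᾱ/(1−ᾱ) = 52.800/(1−0.3259) = 78.327 m^2.
Lp = Lw + 10 log₁₀(4/R) = 75.4 -12.92 = 62.5 dB.

62.5 dB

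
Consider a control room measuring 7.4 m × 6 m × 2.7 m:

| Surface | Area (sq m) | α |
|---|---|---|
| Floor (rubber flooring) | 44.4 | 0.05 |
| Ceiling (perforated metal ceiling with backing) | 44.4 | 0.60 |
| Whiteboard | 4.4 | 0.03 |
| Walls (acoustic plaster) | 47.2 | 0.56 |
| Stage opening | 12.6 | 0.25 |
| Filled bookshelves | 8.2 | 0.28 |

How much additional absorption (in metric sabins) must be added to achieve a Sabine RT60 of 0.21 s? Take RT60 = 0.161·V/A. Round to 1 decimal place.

31.0 sabins

Total absorption A₁ = 44.4×0.05 + 44.4×0.60 + 4.4×0.03 + 47.2×0.56 + 12.6×0.25 + 8.2×0.28
  = 2.220 + 26.640 + 0.132 + 26.432 + 3.150 + 2.296 = 60.870 sq m sabins.
For T = 0.21 s, need A₂ = 0.161·V/T = 0.161·119.88/0.21 = 91.908 sabins.
ΔA = A₂ − A₁ = 91.908 − 60.870 = 31.0 sabins.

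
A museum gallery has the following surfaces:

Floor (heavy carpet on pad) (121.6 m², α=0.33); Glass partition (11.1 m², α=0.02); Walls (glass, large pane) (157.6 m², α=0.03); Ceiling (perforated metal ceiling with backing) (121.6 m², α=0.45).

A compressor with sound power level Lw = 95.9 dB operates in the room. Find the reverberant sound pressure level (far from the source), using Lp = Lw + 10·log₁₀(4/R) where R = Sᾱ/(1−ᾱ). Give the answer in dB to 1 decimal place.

A = 99.798 sabins; S = 411.9 m².
ᾱ = 99.798/411.9 = 0.2423; R = Sᾱ/(1−ᾱ) = 99.798/(1−0.2423) = 131.712 m².
Lp = 95.9 + 10·log₁₀(4/131.712) = 95.9 + (-15.18) = 80.7 dB.

80.7 dB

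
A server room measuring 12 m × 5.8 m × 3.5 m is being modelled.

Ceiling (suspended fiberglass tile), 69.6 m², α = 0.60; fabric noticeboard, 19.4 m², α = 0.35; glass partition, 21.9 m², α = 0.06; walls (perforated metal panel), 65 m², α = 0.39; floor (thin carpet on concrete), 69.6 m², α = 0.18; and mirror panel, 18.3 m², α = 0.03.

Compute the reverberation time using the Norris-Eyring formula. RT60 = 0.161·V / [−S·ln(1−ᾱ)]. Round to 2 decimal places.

0.36 s

Total surface area S = 69.6 + 19.4 + 21.9 + 65 + 69.6 + 18.3 = 263.8 m².
Absorption A = 69.6·0.60 + 19.4·0.35 + 21.9·0.06 + 65·0.39 + 69.6·0.18 + 18.3·0.03 = 88.291 sabins.
ᾱ = 88.291 / 263.8 = 0.3347.
−S·ln(1−ᾱ) = −263.8 × ln(1 − 0.3347) = 107.503.
V = 12 × 5.8 × 3.5 = 243.6 m³.
RT60 = 0.161 × 243.6 / 107.503 = 0.36 s.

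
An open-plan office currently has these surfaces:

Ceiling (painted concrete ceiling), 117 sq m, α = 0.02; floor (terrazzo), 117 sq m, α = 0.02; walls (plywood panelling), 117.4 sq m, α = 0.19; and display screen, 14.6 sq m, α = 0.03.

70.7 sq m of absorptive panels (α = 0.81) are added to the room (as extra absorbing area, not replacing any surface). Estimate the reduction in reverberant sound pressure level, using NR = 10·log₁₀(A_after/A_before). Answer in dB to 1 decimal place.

4.9 dB

A_before = Σ Sᵢαᵢ = 117×0.02 + 117×0.02 + 117.4×0.19 + 14.6×0.03 = 27.424 sabins.
Treatment contributes 70.7·0.81 = 57.267 sabins.
New total A_after = 84.691 sabins.
Reduction = 10 log₁₀(A_after/A_before) = 10 log₁₀(3.0882) = 4.9 dB.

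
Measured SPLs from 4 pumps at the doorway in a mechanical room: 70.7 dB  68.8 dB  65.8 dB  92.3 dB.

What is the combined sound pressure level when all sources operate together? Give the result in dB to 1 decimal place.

Sum in the linear (power) domain: Σ 10^(Lᵢ/10) = 10^(70.7/10) + 10^(68.8/10) + 10^(65.8/10) + 10^(92.3/10) = 1.721e+09.
Combined level = 10 log₁₀(1.721e+09) = 92.4 dB.

92.4 dB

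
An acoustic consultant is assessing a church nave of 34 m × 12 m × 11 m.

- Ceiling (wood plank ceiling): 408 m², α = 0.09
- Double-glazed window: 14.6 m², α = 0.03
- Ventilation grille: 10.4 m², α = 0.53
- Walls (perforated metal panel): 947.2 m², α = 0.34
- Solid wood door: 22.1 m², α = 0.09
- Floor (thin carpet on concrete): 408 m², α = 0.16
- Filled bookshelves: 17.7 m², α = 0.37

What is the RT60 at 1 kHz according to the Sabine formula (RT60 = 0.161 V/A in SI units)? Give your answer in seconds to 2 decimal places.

Summing Sᵢαᵢ: 36.720 + 0.438 + 5.512 + 322.048 + 1.989 + 65.280 + 6.549 → A = 438.536 sabins.
Room volume: 4488 m³.
Sabine: RT60 = 0.161 × 4488 / 438.536 = 1.65 s.

1.65 s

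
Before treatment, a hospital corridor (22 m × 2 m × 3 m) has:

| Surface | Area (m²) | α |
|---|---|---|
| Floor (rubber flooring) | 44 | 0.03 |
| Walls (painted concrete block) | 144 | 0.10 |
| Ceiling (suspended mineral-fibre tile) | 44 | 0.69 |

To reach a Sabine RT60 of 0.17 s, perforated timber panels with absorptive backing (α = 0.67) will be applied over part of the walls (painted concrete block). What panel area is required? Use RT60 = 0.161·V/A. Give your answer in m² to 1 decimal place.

138.5

Equivalent absorption area: A₁ = 44×0.03 + 144×0.10 + 44×0.69 = 46.080 m².
Required A₂ = 0.161·132/0.17 = 125.012 sabins.
Absorption to add: 125.012 − 46.080 = 78.932 sabins.
Net gain per m²: Δα = 0.67 − 0.10 = 0.57.
Panel area = 78.932 / 0.57 = 138.5 m².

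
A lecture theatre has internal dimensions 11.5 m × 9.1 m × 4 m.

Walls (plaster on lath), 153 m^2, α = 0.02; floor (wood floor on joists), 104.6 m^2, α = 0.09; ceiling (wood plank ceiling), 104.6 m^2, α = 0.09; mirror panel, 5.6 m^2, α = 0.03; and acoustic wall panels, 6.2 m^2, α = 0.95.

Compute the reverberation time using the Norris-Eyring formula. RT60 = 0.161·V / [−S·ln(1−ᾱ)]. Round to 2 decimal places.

2.32 s

Total surface area S = 153 + 104.6 + 104.6 + 5.6 + 6.2 = 374.0 m^2.
Absorption A = 153×0.02 + 104.6×0.09 + 104.6×0.09 + 5.6×0.03 + 6.2×0.95 = 27.946 sabins.
Mean coefficient ᾱ = A/S = 0.0747.
Eyring denominator: −S ln(1−ᾱ) = 29.036.
V = 11.5 × 9.1 × 4 = 418.6 m³.
RT60 = 0.161 × 418.6 / 29.036 = 2.32 s.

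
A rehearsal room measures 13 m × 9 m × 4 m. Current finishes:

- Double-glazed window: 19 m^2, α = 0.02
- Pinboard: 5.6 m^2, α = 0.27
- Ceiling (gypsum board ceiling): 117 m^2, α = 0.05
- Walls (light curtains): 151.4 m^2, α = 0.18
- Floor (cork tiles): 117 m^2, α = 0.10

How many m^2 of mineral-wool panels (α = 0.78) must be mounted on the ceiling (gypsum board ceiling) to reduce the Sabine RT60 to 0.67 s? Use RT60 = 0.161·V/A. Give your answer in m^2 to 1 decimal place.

Summing Sᵢαᵢ: 0.380 + 1.512 + 5.850 + 27.252 + 11.700 → A₁ = 46.694 sabins.
V = 468 m³. Target absorption A₂ = 0.161 × 468 / 0.67 = 112.460 sabins.
Absorption to add: 112.460 − 46.694 = 65.766 sabins.
Net gain per m^2: Δα = 0.78 − 0.05 = 0.73.
Panel area = 65.766 / 0.73 = 90.1 m^2.

90.1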